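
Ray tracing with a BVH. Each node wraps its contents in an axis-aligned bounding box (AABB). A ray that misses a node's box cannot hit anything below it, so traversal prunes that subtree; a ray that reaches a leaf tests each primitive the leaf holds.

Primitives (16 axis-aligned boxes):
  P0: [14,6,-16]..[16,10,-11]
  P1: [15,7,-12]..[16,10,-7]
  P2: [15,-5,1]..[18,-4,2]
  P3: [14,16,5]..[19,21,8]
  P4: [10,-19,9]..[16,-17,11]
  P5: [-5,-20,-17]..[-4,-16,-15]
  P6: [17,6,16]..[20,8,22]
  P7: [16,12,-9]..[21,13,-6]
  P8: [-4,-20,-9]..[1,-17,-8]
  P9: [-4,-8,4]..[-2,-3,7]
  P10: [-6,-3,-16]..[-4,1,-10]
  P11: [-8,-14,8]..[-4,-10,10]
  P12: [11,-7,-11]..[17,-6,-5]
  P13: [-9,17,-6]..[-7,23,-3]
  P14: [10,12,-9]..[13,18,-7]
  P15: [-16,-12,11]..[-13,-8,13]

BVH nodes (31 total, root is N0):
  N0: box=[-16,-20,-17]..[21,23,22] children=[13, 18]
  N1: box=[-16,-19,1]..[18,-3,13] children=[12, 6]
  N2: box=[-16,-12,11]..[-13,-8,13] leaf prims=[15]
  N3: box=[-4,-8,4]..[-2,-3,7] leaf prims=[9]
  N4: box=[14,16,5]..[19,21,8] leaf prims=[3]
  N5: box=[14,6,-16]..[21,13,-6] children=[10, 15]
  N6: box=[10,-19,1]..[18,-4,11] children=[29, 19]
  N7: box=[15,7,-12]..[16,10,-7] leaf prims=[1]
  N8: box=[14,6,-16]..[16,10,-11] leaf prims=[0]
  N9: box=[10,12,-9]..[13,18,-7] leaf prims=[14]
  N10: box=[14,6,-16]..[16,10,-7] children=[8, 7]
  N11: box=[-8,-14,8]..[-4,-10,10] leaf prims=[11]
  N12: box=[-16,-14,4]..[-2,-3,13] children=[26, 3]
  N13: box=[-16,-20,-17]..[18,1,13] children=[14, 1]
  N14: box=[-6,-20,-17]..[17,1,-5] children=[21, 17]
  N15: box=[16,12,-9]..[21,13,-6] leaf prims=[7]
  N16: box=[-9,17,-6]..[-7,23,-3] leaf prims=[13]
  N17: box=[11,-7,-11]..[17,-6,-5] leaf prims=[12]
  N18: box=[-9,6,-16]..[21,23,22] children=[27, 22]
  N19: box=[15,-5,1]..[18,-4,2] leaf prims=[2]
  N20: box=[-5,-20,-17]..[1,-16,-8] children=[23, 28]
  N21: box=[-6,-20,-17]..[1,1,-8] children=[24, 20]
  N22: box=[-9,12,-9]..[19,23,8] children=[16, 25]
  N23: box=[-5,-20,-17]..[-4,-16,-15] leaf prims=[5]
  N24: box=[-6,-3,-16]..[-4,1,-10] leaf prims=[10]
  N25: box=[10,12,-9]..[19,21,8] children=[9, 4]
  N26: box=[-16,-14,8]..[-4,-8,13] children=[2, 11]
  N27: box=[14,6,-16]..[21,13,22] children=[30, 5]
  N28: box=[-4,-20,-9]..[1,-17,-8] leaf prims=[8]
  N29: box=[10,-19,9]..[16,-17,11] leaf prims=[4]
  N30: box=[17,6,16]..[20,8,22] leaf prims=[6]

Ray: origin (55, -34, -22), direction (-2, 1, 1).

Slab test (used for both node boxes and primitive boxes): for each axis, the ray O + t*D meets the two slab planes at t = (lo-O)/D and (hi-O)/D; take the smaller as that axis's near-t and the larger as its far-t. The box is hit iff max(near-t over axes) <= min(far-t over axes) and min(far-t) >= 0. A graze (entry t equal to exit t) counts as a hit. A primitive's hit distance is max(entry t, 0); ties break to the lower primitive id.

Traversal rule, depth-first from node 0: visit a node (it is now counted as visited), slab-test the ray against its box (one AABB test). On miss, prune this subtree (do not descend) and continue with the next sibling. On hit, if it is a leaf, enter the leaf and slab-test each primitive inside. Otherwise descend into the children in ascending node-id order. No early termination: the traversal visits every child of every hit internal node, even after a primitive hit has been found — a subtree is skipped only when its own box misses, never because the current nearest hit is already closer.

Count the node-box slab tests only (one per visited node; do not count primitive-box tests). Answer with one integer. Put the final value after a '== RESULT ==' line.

Traverse from the root:
N0 x:[17,71/2] y:[14,57] z:[5,44] -> hit [17,71/2], descend [13, 18]
  N13 x:[37/2,71/2] y:[14,35] z:[5,35] -> hit [37/2,35], descend [1, 14]
    N1 x:[37/2,71/2] y:[15,31] z:[23,35] -> hit [23,31], descend [6, 12]
      N6 x:[37/2,45/2] y:[15,30] z:[23,33] -> miss, prune
      N12 x:[57/2,71/2] y:[20,31] z:[26,35] -> hit [57/2,31], descend [3, 26]
        N3 x:[57/2,59/2] y:[26,31] z:[26,29] -> hit [57/2,29] leaf, test {P9@t=57/2}
        N26 x:[59/2,71/2] y:[20,26] z:[30,35] -> miss, prune
    N14 x:[19,61/2] y:[14,35] z:[5,17] -> miss, prune
  N18 x:[17,32] y:[40,57] z:[6,44] -> miss, prune

order=[0, 13, 1, 6, 12, 3, 26, 14, 18]  |boxes|=9  |leaves|=1  hit=P9

== RESULT ==
9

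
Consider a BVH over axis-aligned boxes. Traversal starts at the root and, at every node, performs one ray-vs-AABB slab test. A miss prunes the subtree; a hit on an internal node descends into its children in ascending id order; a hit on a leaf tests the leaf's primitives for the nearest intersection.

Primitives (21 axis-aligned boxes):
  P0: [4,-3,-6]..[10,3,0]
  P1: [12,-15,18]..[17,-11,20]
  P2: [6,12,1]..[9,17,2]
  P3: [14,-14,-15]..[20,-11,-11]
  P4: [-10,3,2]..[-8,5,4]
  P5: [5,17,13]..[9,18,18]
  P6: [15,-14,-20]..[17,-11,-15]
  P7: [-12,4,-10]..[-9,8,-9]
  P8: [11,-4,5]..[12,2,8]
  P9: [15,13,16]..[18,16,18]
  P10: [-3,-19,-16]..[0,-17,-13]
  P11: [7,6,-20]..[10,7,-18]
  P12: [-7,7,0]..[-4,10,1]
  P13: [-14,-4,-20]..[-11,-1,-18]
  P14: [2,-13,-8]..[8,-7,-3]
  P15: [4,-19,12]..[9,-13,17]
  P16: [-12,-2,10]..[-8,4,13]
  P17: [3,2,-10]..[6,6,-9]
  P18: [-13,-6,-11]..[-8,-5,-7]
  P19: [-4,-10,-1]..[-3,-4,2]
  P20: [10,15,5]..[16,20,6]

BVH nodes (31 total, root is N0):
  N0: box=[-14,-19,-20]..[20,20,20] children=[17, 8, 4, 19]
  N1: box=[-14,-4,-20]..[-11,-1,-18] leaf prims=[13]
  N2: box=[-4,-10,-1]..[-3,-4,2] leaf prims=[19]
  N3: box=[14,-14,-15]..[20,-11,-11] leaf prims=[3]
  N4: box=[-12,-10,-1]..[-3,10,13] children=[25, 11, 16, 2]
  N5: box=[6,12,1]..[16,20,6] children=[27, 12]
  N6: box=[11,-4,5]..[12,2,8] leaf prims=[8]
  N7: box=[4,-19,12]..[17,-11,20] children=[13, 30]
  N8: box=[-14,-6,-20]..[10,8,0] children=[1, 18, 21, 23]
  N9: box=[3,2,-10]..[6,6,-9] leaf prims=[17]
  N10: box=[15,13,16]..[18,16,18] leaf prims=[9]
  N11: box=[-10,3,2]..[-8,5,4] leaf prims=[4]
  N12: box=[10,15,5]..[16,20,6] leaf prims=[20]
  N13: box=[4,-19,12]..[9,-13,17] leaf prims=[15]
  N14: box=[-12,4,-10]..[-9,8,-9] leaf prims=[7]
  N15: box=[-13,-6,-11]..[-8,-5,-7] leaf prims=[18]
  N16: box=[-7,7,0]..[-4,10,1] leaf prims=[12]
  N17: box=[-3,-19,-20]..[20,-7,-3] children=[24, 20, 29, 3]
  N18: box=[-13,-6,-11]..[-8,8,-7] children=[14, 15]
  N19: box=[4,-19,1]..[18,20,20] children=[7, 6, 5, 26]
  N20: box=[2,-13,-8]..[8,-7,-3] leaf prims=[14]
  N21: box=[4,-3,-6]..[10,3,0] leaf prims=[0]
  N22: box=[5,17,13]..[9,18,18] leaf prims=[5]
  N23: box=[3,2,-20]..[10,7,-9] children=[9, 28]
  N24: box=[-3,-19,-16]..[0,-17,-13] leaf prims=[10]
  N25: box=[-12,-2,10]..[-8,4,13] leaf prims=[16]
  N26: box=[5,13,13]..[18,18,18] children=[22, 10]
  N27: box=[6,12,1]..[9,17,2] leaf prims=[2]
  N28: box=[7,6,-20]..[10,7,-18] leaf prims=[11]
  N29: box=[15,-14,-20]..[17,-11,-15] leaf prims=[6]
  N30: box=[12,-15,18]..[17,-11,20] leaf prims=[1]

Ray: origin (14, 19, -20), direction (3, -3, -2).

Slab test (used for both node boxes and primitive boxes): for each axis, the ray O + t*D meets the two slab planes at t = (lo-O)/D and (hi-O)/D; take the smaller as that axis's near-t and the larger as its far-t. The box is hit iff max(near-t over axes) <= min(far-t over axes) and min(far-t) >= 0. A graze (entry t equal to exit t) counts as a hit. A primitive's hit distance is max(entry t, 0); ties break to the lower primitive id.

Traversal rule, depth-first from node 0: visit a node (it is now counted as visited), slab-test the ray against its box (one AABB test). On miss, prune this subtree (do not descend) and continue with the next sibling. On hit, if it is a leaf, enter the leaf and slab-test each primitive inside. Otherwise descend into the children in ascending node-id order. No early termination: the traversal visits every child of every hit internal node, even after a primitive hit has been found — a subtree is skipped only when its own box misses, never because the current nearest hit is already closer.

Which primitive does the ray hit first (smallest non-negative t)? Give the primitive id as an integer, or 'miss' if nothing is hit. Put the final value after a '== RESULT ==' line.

Traverse from the root:
N0 x:[-28/3,2] y:[-1/3,38/3] z:[-20,0] -> hit [-1/3,0], descend [4, 8, 17, 19]
  N4 x:[-26/3,-17/3] y:[3,29/3] z:[-33/2,-19/2] -> miss, prune
  N8 x:[-28/3,-4/3] y:[11/3,25/3] z:[-10,0] -> miss, prune
  N17 x:[-17/3,2] y:[26/3,38/3] z:[-17/2,0] -> miss, prune
  N19 x:[-10/3,4/3] y:[-1/3,38/3] z:[-20,-21/2] -> miss, prune

5 AABB tests over nodes [0, 4, 8, 17, 19]; 0 leaves entered; closest miss.

== RESULT ==
miss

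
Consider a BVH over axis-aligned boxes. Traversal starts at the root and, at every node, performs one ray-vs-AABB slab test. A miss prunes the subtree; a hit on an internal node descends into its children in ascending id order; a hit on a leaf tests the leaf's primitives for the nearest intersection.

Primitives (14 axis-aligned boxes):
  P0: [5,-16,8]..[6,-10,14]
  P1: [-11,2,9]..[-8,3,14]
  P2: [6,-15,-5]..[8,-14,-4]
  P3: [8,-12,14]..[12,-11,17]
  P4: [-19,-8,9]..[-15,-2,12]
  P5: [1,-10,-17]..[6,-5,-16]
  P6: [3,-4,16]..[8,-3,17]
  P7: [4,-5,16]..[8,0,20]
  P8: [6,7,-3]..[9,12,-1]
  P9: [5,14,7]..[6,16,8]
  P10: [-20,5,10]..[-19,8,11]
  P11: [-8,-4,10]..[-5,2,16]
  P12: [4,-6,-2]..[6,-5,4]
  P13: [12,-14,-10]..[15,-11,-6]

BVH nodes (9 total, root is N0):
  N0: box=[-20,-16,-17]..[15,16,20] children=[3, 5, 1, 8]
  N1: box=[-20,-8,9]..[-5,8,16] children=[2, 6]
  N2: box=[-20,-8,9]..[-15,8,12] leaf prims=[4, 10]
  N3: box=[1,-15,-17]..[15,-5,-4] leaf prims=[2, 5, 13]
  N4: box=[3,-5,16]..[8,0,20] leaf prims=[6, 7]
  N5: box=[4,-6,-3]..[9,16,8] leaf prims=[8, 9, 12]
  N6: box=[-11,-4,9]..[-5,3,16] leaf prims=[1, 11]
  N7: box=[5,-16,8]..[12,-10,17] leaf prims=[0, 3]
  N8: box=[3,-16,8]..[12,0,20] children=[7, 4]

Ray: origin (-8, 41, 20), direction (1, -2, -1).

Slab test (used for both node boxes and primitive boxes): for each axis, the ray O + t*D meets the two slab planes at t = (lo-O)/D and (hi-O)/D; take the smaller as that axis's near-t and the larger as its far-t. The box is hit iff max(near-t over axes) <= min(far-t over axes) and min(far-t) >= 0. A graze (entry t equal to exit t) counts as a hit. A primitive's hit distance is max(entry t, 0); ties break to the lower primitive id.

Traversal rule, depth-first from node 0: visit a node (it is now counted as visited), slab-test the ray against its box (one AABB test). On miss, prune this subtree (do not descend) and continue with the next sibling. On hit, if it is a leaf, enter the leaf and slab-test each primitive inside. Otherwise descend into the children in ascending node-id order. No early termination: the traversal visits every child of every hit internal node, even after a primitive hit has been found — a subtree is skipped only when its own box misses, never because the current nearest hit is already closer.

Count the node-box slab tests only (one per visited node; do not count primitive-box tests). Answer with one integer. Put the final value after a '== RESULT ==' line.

Traverse from the root:
N0 x:[-12,23] y:[25/2,57/2] z:[0,37] -> hit [25/2,23], descend [1, 3, 5, 8]
  N1 x:[-12,3] y:[33/2,49/2] z:[4,11] -> miss, prune
  N3 x:[9,23] y:[23,28] z:[24,37] -> miss, prune
  N5 x:[12,17] y:[25/2,47/2] z:[12,23] -> hit [25/2,17] leaf, test {P8(miss), P9@t=13, P12(miss)}
  N8 x:[11,20] y:[41/2,57/2] z:[0,12] -> miss, prune

5 AABB tests over nodes [0, 1, 3, 5, 8]; 1 leaf entered; closest P9.

== RESULT ==
5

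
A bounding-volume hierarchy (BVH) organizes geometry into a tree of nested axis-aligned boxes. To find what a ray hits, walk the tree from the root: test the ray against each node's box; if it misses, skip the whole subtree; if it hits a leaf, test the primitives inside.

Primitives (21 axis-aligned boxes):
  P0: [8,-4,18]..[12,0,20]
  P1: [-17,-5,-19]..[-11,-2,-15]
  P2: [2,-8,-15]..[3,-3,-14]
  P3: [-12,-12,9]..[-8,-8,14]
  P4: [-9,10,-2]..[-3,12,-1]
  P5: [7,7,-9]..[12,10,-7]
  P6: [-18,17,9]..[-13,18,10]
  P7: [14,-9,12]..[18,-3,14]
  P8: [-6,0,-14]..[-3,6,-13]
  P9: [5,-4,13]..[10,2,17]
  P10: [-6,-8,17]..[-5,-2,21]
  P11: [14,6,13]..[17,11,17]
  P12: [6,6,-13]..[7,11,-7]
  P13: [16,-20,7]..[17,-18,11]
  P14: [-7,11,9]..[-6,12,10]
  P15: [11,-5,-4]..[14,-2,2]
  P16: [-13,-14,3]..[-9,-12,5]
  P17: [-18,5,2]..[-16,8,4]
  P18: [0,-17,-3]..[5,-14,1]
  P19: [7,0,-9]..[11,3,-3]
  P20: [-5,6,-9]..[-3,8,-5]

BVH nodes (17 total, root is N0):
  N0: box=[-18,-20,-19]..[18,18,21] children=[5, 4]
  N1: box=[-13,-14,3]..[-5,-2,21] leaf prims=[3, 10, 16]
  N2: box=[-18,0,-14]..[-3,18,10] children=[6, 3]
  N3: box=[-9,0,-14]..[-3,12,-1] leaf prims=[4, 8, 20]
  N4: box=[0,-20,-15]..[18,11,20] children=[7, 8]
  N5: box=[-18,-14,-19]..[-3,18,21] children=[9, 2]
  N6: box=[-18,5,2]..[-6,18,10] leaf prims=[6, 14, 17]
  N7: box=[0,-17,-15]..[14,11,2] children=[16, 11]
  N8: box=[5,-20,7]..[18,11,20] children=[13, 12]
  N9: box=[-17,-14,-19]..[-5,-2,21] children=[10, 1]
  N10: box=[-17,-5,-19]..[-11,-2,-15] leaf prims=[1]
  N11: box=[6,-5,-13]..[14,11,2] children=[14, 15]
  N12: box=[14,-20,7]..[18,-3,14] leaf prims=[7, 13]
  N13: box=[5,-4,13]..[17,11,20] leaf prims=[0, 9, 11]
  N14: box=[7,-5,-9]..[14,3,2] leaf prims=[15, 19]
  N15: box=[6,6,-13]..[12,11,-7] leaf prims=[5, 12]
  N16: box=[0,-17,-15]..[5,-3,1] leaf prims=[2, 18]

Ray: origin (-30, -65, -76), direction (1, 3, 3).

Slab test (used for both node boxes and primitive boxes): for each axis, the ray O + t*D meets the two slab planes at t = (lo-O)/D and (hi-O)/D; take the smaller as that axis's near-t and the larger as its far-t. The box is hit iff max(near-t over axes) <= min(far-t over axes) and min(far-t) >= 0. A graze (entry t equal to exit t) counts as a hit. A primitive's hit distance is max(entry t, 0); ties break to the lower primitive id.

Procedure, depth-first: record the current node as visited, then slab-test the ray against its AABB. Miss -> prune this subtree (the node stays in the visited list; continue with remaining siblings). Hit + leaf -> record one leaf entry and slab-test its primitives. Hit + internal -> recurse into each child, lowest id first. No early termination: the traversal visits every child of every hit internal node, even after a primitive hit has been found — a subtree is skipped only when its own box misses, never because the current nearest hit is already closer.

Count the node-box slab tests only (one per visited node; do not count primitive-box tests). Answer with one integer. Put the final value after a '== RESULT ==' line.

Walk:
N0 x:[12,48] y:[15,83/3] z:[19,97/3] -> hit [19,83/3], descend [4, 5]
  N4 x:[30,48] y:[15,76/3] z:[61/3,32] -> miss, prune
  N5 x:[12,27] y:[17,83/3] z:[19,97/3] -> hit [19,27], descend [2, 9]
    N2 x:[12,27] y:[65/3,83/3] z:[62/3,86/3] -> hit [65/3,27], descend [3, 6]
      N3 x:[21,27] y:[65/3,77/3] z:[62/3,25] -> hit [65/3,25] leaf, test {P4@t=25, P8(miss), P20(miss)}
      N6 x:[12,24] y:[70/3,83/3] z:[26,86/3] -> miss, prune
    N9 x:[13,25] y:[17,21] z:[19,97/3] -> hit [19,21], descend [1, 10]
      N1 x:[17,25] y:[17,21] z:[79/3,97/3] -> miss, prune
      N10 x:[13,19] y:[20,21] z:[19,61/3] -> miss, prune

order=[0, 4, 5, 2, 3, 6, 9, 1, 10]  |boxes|=9  |leaves|=1  hit=P4

== RESULT ==
9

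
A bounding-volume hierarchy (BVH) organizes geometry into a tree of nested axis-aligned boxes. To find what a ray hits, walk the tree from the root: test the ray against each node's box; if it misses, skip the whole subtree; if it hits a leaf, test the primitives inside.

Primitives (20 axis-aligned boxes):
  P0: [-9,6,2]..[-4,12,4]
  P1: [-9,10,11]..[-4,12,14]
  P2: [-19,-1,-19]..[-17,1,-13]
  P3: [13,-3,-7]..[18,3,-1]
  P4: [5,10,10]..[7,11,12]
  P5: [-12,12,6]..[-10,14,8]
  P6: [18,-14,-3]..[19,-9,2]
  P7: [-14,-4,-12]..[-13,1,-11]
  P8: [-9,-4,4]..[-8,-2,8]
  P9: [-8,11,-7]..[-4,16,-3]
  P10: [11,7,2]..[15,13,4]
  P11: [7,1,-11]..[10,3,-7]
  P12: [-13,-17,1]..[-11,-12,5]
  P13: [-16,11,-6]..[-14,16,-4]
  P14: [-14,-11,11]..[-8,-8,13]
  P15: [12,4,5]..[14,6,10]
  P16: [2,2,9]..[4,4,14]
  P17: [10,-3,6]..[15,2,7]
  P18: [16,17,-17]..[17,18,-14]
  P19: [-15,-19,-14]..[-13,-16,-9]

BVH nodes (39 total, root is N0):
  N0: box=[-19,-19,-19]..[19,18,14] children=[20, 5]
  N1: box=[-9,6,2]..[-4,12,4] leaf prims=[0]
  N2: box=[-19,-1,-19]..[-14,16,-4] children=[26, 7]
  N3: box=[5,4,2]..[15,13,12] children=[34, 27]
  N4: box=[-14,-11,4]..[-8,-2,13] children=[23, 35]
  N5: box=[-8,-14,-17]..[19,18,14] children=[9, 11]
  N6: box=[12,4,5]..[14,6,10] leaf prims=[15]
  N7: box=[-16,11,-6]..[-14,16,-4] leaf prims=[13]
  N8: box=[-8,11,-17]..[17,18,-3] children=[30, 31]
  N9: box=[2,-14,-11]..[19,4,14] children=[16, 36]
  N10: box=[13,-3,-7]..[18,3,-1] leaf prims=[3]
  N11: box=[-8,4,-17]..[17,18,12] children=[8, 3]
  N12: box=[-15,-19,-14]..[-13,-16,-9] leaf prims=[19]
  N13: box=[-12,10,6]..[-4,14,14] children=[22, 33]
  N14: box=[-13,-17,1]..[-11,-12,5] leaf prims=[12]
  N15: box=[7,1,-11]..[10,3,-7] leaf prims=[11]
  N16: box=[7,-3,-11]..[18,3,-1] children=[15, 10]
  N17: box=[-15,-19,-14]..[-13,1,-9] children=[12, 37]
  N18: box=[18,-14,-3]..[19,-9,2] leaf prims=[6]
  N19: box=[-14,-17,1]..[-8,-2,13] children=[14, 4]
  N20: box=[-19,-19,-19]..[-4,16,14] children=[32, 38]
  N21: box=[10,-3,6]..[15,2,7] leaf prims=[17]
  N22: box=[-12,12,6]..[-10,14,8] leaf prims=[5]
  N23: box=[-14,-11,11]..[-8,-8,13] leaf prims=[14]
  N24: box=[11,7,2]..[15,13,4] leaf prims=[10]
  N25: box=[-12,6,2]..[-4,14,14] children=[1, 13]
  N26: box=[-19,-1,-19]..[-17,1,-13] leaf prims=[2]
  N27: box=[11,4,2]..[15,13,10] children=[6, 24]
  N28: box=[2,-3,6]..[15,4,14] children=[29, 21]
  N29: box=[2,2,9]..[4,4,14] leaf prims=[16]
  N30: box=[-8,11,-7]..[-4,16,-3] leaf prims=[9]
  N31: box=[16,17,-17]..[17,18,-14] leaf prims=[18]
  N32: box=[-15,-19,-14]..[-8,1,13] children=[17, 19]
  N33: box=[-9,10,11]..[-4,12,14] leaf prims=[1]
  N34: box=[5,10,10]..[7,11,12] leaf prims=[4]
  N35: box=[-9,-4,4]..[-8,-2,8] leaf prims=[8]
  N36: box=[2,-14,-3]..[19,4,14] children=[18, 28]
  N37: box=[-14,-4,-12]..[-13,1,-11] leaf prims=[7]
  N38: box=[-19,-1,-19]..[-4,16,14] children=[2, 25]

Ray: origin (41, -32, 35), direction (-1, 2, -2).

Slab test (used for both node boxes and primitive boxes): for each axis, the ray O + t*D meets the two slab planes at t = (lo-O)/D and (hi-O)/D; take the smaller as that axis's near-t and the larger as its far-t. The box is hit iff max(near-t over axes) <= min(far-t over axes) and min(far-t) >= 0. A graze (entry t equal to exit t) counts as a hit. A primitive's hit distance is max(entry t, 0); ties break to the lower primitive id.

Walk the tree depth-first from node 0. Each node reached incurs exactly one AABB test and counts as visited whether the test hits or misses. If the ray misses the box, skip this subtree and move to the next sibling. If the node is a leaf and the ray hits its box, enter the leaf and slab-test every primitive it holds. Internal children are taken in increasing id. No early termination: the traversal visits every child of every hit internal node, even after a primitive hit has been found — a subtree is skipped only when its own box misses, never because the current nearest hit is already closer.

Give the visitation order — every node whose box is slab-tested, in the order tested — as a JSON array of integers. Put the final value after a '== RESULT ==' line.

Traverse from the root:
N0 x:[22,60] y:[13/2,25] z:[21/2,27] -> hit [22,25], descend [5, 20]
  N5 x:[22,49] y:[9,25] z:[21/2,26] -> hit [22,25], descend [9, 11]
    N9 x:[22,39] y:[9,18] z:[21/2,23] -> miss, prune
    N11 x:[24,49] y:[18,25] z:[23/2,26] -> hit [24,25], descend [3, 8]
      N3 x:[26,36] y:[18,45/2] z:[23/2,33/2] -> miss, prune
      N8 x:[24,49] y:[43/2,25] z:[19,26] -> hit [24,25], descend [30, 31]
        N30 x:[45,49] y:[43/2,24] z:[19,21] -> miss, prune
        N31 x:[24,25] y:[49/2,25] z:[49/2,26] -> hit [49/2,25] leaf, test {P18@t=49/2}
  N20 x:[45,60] y:[13/2,24] z:[21/2,27] -> miss, prune

Visited [0, 5, 9, 11, 3, 8, 30, 31, 20]. Tests: 9 box, 1 leaf. Nearest: P18.

== RESULT ==
[0, 5, 9, 11, 3, 8, 30, 31, 20]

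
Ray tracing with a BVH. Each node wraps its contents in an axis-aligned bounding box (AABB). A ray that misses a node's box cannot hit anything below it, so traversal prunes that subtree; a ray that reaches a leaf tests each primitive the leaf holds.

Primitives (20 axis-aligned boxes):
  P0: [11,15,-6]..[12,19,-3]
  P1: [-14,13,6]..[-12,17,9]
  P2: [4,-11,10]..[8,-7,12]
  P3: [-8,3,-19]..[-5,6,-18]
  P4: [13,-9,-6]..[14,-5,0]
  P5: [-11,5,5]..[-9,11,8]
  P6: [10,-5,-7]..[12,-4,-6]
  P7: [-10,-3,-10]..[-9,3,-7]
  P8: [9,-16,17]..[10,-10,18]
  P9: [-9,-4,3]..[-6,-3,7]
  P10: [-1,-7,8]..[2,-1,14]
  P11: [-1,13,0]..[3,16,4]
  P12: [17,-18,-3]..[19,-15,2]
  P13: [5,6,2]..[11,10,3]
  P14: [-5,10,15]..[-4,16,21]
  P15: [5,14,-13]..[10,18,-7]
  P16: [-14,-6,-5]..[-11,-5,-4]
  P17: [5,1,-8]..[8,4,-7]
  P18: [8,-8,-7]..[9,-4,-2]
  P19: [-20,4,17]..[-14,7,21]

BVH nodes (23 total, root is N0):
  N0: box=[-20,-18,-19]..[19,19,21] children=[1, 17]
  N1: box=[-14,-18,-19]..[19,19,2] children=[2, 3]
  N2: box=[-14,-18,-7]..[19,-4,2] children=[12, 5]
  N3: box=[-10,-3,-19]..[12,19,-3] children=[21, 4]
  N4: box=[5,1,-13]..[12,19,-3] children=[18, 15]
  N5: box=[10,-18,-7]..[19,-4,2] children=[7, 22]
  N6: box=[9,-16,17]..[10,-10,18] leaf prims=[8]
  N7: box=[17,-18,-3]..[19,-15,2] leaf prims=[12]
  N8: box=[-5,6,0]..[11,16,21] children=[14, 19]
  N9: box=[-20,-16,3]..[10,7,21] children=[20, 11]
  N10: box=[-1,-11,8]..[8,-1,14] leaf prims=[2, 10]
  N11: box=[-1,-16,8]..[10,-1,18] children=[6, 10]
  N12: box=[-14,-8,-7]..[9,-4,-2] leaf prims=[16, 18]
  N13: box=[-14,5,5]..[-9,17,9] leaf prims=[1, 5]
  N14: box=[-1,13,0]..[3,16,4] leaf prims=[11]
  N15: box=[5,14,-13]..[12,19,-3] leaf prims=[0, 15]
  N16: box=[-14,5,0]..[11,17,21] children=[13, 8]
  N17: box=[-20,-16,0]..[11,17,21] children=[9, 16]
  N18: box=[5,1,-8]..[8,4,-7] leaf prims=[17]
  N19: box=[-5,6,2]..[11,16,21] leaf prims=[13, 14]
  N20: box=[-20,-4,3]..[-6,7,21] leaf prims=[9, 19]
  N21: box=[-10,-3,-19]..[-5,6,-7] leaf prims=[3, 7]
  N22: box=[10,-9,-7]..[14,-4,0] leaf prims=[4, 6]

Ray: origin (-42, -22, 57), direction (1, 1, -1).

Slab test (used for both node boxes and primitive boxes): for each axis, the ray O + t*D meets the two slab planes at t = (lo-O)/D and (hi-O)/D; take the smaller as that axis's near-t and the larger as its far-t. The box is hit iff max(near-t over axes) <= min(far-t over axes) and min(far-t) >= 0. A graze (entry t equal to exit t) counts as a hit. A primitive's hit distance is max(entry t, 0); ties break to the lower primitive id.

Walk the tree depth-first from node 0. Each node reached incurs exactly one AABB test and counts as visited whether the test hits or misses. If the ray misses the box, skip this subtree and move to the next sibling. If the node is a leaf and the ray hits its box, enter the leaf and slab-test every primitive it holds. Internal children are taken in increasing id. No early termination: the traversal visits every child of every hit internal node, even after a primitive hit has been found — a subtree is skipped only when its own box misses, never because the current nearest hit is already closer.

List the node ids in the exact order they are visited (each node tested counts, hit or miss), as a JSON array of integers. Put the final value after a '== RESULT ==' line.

Walk:
N0 x:[22,61] y:[4,41] z:[36,76] -> hit [36,41], descend [1, 17]
  N1 x:[28,61] y:[4,41] z:[55,76] -> miss, prune
  N17 x:[22,53] y:[6,39] z:[36,57] -> hit [36,39], descend [9, 16]
    N9 x:[22,52] y:[6,29] z:[36,54] -> miss, prune
    N16 x:[28,53] y:[27,39] z:[36,57] -> hit [36,39], descend [8, 13]
      N8 x:[37,53] y:[28,38] z:[36,57] -> hit [37,38], descend [14, 19]
        N14 x:[41,45] y:[35,38] z:[53,57] -> miss, prune
        N19 x:[37,53] y:[28,38] z:[36,55] -> hit [37,38] leaf, test {P13(miss), P14@t=37}
      N13 x:[28,33] y:[27,39] z:[48,52] -> miss, prune

Visited [0, 1, 17, 9, 16, 8, 14, 19, 13]. Tests: 9 box, 1 leaf. Nearest: P14.

== RESULT ==
[0, 1, 17, 9, 16, 8, 14, 19, 13]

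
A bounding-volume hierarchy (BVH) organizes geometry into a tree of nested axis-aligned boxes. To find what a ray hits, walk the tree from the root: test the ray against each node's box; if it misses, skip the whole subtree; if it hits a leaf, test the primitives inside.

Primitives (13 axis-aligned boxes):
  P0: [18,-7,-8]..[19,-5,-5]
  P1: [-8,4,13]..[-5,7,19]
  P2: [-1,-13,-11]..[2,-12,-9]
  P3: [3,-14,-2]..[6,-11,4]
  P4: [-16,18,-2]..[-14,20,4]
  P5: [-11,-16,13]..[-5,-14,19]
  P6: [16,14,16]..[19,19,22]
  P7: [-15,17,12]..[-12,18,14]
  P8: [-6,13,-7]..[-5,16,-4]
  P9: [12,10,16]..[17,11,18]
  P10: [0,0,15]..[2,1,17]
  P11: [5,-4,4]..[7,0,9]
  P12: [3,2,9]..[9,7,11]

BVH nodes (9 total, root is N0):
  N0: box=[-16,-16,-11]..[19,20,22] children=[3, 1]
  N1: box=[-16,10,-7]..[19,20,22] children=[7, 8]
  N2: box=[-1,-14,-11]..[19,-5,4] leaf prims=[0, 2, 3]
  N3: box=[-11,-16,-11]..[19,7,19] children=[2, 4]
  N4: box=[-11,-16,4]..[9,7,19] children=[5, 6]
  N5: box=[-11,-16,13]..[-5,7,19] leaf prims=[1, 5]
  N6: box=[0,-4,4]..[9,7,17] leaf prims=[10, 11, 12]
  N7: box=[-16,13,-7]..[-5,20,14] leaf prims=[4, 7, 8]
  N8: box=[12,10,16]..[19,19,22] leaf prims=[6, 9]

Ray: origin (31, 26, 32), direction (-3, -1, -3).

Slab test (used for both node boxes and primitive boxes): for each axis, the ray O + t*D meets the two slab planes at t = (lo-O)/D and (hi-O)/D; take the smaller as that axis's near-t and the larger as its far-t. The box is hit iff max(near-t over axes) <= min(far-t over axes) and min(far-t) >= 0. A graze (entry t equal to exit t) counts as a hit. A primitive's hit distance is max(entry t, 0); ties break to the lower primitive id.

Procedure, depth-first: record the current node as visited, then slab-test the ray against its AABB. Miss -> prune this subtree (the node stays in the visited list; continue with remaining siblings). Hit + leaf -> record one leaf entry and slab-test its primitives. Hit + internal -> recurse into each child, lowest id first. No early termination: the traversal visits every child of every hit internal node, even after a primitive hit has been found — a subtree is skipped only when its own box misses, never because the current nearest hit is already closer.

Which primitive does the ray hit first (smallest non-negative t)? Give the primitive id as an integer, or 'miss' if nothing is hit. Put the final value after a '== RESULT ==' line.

Traverse from the root:
N0 x:[4,47/3] y:[6,42] z:[10/3,43/3] -> hit [6,43/3], descend [1, 3]
  N1 x:[4,47/3] y:[6,16] z:[10/3,13] -> hit [6,13], descend [7, 8]
    N7 x:[12,47/3] y:[6,13] z:[6,13] -> hit [12,13] leaf, test {P4(miss), P7(miss), P8@t=12}
    N8 x:[4,19/3] y:[7,16] z:[10/3,16/3] -> miss, prune
  N3 x:[4,14] y:[19,42] z:[13/3,43/3] -> miss, prune

5 AABB tests over nodes [0, 1, 7, 8, 3]; 1 leaf entered; closest P8.

== RESULT ==
8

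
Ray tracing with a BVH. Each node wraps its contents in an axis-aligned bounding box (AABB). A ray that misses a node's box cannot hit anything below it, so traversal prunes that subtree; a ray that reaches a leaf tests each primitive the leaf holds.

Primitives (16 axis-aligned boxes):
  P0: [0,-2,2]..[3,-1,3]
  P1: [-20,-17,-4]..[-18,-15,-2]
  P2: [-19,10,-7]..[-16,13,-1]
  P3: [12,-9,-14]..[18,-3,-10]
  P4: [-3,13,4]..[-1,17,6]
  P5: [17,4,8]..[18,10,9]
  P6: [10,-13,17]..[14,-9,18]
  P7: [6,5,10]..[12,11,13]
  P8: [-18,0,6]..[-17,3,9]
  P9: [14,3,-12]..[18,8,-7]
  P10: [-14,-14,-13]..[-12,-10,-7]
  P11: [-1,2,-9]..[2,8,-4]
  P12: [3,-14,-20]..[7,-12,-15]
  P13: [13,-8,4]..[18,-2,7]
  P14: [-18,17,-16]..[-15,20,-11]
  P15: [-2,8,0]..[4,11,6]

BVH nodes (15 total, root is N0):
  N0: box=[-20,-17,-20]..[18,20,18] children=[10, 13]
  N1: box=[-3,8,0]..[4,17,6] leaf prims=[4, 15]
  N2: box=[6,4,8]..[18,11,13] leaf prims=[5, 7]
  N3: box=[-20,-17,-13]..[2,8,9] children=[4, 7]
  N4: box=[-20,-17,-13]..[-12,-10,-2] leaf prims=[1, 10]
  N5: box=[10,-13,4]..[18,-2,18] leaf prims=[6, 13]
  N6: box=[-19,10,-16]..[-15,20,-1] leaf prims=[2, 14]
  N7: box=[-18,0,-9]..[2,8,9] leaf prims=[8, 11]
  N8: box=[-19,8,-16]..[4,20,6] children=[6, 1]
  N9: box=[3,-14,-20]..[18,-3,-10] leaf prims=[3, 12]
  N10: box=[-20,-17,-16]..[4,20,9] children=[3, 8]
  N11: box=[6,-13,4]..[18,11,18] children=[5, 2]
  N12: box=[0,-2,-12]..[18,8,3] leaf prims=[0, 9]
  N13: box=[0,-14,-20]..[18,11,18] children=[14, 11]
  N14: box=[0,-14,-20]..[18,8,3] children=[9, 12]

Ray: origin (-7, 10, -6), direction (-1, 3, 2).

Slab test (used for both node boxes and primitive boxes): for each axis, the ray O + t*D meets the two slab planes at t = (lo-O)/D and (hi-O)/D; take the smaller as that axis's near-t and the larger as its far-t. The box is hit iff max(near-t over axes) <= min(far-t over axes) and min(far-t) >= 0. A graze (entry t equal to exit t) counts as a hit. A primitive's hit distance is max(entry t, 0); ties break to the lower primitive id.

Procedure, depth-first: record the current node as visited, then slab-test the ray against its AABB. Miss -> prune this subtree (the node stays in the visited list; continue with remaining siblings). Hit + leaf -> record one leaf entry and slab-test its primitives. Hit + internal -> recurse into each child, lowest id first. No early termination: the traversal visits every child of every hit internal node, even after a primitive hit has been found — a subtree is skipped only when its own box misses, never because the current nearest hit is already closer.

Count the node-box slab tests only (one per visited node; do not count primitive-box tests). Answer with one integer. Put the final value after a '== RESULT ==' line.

Walk:
N0 x:[-25,13] y:[-9,10/3] z:[-7,12] -> hit [-7,10/3], descend [10, 13]
  N10 x:[-11,13] y:[-9,10/3] z:[-5,15/2] -> hit [-5,10/3], descend [3, 8]
    N3 x:[-9,13] y:[-9,-2/3] z:[-7/2,15/2] -> miss, prune
    N8 x:[-11,12] y:[-2/3,10/3] z:[-5,6] -> hit [-2/3,10/3], descend [1, 6]
      N1 x:[-11,-4] y:[-2/3,7/3] z:[3,6] -> miss, prune
      N6 x:[8,12] y:[0,10/3] z:[-5,5/2] -> miss, prune
  N13 x:[-25,-7] y:[-8,1/3] z:[-7,12] -> miss, prune

7 AABB tests over nodes [0, 10, 3, 8, 1, 6, 13]; 0 leaves entered; closest miss.

== RESULT ==
7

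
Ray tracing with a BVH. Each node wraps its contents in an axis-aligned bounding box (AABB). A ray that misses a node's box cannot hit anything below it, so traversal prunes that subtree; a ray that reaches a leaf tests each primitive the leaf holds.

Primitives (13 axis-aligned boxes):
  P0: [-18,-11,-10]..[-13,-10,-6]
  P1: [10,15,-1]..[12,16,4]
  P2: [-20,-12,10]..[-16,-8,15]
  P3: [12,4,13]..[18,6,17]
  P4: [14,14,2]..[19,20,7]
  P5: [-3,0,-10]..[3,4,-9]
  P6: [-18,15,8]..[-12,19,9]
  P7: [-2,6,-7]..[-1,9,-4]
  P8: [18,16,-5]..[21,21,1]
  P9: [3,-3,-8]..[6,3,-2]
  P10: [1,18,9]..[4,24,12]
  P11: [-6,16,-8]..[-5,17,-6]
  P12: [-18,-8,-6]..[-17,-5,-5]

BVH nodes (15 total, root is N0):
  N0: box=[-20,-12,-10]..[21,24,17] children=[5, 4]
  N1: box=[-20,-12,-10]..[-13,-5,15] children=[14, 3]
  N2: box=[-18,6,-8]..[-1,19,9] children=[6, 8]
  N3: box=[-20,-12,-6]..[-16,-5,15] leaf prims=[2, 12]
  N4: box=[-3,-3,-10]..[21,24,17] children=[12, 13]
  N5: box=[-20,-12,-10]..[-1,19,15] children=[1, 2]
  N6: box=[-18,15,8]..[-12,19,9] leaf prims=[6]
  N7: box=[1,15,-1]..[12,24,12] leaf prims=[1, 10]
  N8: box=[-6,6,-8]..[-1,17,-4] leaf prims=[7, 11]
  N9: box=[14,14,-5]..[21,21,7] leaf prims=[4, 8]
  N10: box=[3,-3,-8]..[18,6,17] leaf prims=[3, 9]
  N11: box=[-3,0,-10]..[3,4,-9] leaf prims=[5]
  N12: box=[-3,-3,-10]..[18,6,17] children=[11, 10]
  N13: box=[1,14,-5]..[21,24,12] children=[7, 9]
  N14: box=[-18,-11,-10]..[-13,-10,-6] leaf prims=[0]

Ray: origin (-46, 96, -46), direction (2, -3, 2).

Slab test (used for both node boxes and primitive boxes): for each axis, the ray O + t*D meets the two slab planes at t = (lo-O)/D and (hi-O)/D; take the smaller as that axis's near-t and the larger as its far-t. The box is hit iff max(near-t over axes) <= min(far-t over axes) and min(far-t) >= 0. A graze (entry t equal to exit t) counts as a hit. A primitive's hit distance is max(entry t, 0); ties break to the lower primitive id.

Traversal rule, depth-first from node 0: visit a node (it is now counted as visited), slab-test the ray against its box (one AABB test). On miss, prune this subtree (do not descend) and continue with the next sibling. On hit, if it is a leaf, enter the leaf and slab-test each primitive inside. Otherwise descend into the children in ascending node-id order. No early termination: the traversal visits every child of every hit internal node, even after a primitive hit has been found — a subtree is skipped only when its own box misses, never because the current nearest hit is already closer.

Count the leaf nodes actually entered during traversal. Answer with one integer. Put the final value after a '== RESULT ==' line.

Traverse from the root:
N0 x:[13,67/2] y:[24,36] z:[18,63/2] -> hit [24,63/2], descend [4, 5]
  N4 x:[43/2,67/2] y:[24,33] z:[18,63/2] -> hit [24,63/2], descend [12, 13]
    N12 x:[43/2,32] y:[30,33] z:[18,63/2] -> hit [30,63/2], descend [10, 11]
      N10 x:[49/2,32] y:[30,33] z:[19,63/2] -> hit [30,63/2] leaf, test {P3@t=30, P9(miss)}
      N11 x:[43/2,49/2] y:[92/3,32] z:[18,37/2] -> miss, prune
    N13 x:[47/2,67/2] y:[24,82/3] z:[41/2,29] -> hit [24,82/3], descend [7, 9]
      N7 x:[47/2,29] y:[24,27] z:[45/2,29] -> hit [24,27] leaf, test {P1(miss), P10(miss)}
      N9 x:[30,67/2] y:[25,82/3] z:[41/2,53/2] -> miss, prune
  N5 x:[13,45/2] y:[77/3,36] z:[18,61/2] -> miss, prune

Visited [0, 4, 12, 10, 11, 13, 7, 9, 5]. Tests: 9 box, 2 leaf. Nearest: P3.

== RESULT ==
2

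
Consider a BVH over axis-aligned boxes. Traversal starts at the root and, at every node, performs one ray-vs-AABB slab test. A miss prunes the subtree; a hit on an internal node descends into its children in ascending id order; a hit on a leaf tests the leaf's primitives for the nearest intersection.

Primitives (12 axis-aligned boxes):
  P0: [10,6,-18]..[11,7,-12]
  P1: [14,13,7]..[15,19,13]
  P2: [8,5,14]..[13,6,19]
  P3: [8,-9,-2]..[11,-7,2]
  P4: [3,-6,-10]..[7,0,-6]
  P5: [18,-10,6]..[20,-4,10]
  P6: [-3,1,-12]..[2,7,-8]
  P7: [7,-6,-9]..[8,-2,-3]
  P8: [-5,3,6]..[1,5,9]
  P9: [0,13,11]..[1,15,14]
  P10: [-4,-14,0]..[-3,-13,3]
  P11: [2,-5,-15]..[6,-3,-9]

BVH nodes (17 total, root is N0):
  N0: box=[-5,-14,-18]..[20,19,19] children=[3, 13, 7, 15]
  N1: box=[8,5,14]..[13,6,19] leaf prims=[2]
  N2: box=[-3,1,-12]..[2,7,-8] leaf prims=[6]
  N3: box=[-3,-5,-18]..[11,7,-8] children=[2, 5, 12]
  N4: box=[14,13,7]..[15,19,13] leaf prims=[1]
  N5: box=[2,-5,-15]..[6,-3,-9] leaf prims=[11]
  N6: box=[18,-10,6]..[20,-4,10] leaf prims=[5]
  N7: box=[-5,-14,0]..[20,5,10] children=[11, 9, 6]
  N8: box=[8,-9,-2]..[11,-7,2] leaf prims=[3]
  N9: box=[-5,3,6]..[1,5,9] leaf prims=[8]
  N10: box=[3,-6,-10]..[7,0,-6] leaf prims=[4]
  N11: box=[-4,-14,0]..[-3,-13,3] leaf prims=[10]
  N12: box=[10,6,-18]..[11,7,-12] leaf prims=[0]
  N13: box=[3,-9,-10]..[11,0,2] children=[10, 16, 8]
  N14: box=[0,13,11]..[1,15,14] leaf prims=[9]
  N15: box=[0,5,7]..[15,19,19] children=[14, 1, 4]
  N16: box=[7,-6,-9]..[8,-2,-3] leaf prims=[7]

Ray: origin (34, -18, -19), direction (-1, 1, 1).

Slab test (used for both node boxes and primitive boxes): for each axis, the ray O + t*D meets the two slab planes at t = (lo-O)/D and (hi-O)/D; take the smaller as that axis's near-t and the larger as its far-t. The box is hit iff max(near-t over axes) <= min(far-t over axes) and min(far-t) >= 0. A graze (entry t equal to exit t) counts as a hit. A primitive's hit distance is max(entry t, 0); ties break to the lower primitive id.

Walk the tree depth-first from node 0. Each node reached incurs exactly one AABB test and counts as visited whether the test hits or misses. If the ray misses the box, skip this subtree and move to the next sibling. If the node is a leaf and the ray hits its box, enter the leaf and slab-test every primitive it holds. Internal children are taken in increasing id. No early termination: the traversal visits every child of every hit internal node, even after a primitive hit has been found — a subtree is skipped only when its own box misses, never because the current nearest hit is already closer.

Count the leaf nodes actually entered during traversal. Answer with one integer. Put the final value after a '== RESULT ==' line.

Traverse from the root:
N0 x:[14,39] y:[4,37] z:[1,38] -> hit [14,37], descend [3, 7, 13, 15]
  N3 x:[23,37] y:[13,25] z:[1,11] -> miss, prune
  N7 x:[14,39] y:[4,23] z:[19,29] -> hit [19,23], descend [6, 9, 11]
    N6 x:[14,16] y:[8,14] z:[25,29] -> miss, prune
    N9 x:[33,39] y:[21,23] z:[25,28] -> miss, prune
    N11 x:[37,38] y:[4,5] z:[19,22] -> miss, prune
  N13 x:[23,31] y:[9,18] z:[9,21] -> miss, prune
  N15 x:[19,34] y:[23,37] z:[26,38] -> hit [26,34], descend [1, 4, 14]
    N1 x:[21,26] y:[23,24] z:[33,38] -> miss, prune
    N4 x:[19,20] y:[31,37] z:[26,32] -> miss, prune
    N14 x:[33,34] y:[31,33] z:[30,33] -> hit [33,33] leaf, test {P9@t=33}

order=[0, 3, 7, 6, 9, 11, 13, 15, 1, 4, 14]  |boxes|=11  |leaves|=1  hit=P9

== RESULT ==
1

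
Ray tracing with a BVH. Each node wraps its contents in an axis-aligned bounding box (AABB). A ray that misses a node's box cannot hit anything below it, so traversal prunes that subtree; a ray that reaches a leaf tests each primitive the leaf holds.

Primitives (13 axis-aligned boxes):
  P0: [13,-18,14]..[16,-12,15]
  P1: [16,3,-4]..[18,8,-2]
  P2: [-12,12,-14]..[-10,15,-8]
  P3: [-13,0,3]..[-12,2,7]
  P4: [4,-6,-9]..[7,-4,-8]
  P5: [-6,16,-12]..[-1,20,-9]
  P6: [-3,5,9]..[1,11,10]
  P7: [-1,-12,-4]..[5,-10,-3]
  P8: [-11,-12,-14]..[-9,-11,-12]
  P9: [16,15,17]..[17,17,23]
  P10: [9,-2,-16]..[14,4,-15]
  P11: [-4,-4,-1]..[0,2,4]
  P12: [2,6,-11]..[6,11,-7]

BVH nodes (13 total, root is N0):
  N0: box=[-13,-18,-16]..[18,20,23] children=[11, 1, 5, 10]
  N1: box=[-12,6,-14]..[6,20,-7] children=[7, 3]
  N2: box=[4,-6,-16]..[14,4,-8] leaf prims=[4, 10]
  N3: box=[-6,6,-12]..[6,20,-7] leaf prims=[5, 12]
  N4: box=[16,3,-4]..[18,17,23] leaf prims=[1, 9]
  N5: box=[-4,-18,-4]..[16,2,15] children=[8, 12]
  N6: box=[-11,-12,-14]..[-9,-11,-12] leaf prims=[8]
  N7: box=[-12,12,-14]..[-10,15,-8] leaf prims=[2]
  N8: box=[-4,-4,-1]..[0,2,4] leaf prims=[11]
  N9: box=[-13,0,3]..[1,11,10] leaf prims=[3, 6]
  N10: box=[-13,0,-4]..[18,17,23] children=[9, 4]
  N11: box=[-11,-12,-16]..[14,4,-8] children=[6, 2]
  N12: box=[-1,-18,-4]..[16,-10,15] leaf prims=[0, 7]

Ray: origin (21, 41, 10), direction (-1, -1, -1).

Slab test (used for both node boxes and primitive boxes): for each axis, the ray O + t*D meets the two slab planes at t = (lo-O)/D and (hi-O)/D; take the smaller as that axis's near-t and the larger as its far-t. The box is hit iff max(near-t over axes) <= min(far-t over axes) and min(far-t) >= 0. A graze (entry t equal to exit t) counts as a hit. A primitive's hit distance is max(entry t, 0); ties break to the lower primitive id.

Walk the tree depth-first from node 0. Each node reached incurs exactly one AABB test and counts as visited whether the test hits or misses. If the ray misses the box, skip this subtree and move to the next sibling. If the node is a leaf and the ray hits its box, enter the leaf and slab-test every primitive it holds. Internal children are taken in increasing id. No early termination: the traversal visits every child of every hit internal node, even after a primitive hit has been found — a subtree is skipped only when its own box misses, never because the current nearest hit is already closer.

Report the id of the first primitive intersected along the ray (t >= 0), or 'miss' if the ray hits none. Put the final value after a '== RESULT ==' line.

Traverse from the root:
N0 x:[3,34] y:[21,59] z:[-13,26] -> hit [21,26], descend [1, 5, 10, 11]
  N1 x:[15,33] y:[21,35] z:[17,24] -> hit [21,24], descend [3, 7]
    N3 x:[15,27] y:[21,35] z:[17,22] -> hit [21,22] leaf, test {P5@t=22, P12(miss)}
    N7 x:[31,33] y:[26,29] z:[18,24] -> miss, prune
  N5 x:[5,25] y:[39,59] z:[-5,14] -> miss, prune
  N10 x:[3,34] y:[24,41] z:[-13,14] -> miss, prune
  N11 x:[7,32] y:[37,53] z:[18,26] -> miss, prune

order=[0, 1, 3, 7, 5, 10, 11]  |boxes|=7  |leaves|=1  hit=P5

== RESULT ==
5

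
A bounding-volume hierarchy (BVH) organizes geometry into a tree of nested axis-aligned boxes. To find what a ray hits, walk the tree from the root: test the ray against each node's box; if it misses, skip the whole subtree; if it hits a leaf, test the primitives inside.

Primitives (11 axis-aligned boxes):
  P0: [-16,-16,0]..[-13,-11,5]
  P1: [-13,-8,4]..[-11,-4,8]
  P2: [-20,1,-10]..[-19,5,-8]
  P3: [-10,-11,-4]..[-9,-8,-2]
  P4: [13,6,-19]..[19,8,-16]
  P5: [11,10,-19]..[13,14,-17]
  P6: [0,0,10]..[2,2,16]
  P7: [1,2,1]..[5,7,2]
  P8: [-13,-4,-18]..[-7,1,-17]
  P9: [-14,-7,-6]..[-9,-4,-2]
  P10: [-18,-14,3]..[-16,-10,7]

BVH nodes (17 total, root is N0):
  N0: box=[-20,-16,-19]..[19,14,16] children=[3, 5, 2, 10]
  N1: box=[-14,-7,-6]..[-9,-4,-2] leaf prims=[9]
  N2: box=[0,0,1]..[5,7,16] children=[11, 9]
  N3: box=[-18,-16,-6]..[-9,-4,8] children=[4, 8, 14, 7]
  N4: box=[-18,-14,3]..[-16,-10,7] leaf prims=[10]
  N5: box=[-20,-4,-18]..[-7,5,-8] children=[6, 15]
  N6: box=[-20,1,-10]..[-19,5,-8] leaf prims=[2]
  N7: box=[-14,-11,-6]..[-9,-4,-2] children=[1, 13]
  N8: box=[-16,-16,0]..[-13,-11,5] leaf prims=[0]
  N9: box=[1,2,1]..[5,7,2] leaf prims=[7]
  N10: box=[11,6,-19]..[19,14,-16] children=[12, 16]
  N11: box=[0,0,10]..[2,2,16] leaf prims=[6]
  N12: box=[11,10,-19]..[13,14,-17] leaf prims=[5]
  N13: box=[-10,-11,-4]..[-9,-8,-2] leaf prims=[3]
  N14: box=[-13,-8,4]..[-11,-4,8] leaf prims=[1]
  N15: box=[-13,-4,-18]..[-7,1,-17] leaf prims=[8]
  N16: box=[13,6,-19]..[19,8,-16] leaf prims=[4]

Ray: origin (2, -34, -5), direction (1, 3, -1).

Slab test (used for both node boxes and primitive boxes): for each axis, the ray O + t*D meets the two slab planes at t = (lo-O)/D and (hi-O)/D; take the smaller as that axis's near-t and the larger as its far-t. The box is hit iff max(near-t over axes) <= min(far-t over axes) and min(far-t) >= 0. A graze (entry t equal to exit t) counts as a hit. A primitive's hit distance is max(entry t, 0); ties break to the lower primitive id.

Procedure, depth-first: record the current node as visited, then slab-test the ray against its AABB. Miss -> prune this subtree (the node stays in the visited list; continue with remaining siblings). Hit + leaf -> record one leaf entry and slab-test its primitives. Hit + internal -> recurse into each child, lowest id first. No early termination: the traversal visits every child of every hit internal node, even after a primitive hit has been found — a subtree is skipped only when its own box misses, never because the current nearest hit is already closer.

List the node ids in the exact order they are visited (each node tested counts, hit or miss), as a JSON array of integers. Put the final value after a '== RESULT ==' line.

Traverse from the root:
N0 x:[-22,17] y:[6,16] z:[-21,14] -> hit [6,14], descend [2, 3, 5, 10]
  N2 x:[-2,3] y:[34/3,41/3] z:[-21,-6] -> miss, prune
  N3 x:[-20,-11] y:[6,10] z:[-13,1] -> miss, prune
  N5 x:[-22,-9] y:[10,13] z:[3,13] -> miss, prune
  N10 x:[9,17] y:[40/3,16] z:[11,14] -> hit [40/3,14], descend [12, 16]
    N12 x:[9,11] y:[44/3,16] z:[12,14] -> miss, prune
    N16 x:[11,17] y:[40/3,14] z:[11,14] -> hit [40/3,14] leaf, test {P4@t=40/3}

Summary -> nodes [0, 2, 3, 5, 10, 12, 16]; box-tests=7; leaf-entries=1; first=P4

== RESULT ==
[0, 2, 3, 5, 10, 12, 16]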